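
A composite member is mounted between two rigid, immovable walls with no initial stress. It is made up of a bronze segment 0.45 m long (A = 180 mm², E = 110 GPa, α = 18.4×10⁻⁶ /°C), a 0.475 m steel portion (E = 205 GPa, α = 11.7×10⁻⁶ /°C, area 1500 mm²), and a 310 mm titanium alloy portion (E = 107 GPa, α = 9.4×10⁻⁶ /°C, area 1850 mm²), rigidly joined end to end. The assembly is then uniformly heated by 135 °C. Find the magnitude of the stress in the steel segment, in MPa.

σ ≈ 58.3 MPa (compressive)

If the supports were absent, the total length change would be Σ αᵢΔT Lᵢ = 18.4×10⁻⁶×135×450 + 11.7×10⁻⁶×135×475 + 9.4×10⁻⁶×135×310 = 2.261 mm.
Since the ends are fixed, an axial force P builds up, equal in every segment, with P · Σ Lᵢ/(AᵢEᵢ) = δ_free.
Σ Lᵢ/(AᵢEᵢ) = 450/(180×110×10³) + 475/(1500×205×10³) + 310/(1850×107×10³) = 2.584×10⁻⁵ mm/N.
So P = 2.261 / 2.584×10⁻⁵ = 87.52 kN, compressive.
σ_{steel} = P / A = 87520 / 1500 = 58.35 MPa.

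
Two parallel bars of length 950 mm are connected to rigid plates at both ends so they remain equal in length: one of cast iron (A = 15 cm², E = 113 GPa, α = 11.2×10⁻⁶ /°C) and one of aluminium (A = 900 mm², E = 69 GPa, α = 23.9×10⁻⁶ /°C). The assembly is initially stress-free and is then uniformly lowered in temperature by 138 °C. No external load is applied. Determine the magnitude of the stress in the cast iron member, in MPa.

σ ≈ 53.1 MPa (compressive)

Both members must finish at the same length. With the larger α, the aluminium tends to over-contract; the plates restrain it, putting the aluminium in tension and the cast iron in compression. With no external load the two internal forces are equal and opposite, magnitude P.
Equating the net (thermal + elastic) strains gives |α₁ − α₂|·ΔT = P·[1/(A₁E₁) + 1/(A₂E₂)].
|α₁ − α₂|·ΔT = 12.7×10⁻⁶ × 138 = 0.001753.
1/(A₁E₁) + 1/(A₂E₂) = 1/(1500×113×10³) + 1/(900×69×10³) = 2.2×10⁻⁸ N⁻¹.
P = 0.001753 / 2.2×10⁻⁸ = 79650 N = 79.65 kN.
σ_{cast iron} = P/A₁ = 79650/1500 = 53.1 MPa, compressive.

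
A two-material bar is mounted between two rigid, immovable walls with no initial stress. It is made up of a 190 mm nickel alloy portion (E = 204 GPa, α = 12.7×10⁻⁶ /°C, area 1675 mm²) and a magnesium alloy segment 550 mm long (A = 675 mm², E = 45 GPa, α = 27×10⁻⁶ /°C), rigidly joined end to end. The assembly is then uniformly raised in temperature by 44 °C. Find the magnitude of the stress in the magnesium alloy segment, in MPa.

If the supports were absent, the total length change would be Σ αᵢΔT Lᵢ = 12.7×10⁻⁶×44×190 + 27×10⁻⁶×44×550 = 0.7596 mm.
Since the ends are fixed, an axial force P builds up, equal in every segment, with P · Σ Lᵢ/(AᵢEᵢ) = δ_free.
Σ Lᵢ/(AᵢEᵢ) = 190/(1675×204×10³) + 550/(675×45×10³) = 1.866×10⁻⁵ mm/N.
So P = 0.7596 / 1.866×10⁻⁵ = 40.7 kN, compressive.
σ_{magnesium alloy} = P / A = 40700 / 675 = 60.3 MPa.

σ ≈ 60.3 MPa (compressive)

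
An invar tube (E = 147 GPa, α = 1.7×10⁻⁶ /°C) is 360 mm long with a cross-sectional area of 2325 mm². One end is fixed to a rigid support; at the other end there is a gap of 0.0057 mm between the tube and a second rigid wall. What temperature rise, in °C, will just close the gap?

The gap closes when αΔT L = 0.0057 mm, since the tube is still unstressed at that instant.
So ΔT = g/(αL) = 0.0057/(1.7×10⁻⁶ × 360) = 9.314 °C.

ΔT ≈ 9.31 °C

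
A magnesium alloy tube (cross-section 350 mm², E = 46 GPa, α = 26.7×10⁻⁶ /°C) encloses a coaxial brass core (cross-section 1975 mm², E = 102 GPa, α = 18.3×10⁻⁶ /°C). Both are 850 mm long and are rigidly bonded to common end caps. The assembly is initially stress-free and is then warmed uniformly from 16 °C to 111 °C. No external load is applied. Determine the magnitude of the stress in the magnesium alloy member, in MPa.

Both members must finish at the same length. With the larger α, the magnesium alloy tends to over-expand; the plates restrain it, putting the magnesium alloy in compression and the brass in tension. With no external load the two internal forces are equal and opposite, magnitude P.
Setting the final lengths equal and cancelling L: (α₁ − α₂)ΔT = P/(A₁E₁) + P/(A₂E₂).
|α₁ − α₂|·ΔT = 8.4×10⁻⁶ × 95 = 0.000798.
1/(A₁E₁) + 1/(A₂E₂) = 1/(350×46×10³) + 1/(1975×102×10³) = 6.708×10⁻⁸ N⁻¹.
So P = 0.000798 / 6.708×10⁻⁸ = 11.9 kN.
σ_{magnesium alloy} = P/A₁ = 11900/350 = 33.99 MPa, compressive.

σ ≈ 34 MPa (compressive)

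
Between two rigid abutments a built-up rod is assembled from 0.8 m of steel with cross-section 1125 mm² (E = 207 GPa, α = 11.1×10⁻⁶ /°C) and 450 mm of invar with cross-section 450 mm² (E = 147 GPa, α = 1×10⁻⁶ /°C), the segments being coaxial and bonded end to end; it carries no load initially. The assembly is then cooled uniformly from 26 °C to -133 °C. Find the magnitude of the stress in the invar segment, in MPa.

With the walls removed the bar would change length by δ_free = Σ αᵢΔT Lᵢ = 11.1×10⁻⁶×159×800 + 1×10⁻⁶×159×450 = 1.483 mm.
The walls prevent any net length change, so an axial force P (same in every segment) develops. Compatibility: P · Σ Lᵢ/(AᵢEᵢ) = δ_free.
The series flexibility is Σ Lᵢ/(AᵢEᵢ) = 800/(1125×207×10³) + 450/(450×147×10³) = 1.024×10⁻⁵ mm/N.
P = 1.483 / 1.024×10⁻⁵ = 144900 N = 144.9 kN, tensile.
σ_{invar} = P / A = 144900 / 450 = 322 MPa.

σ ≈ 322 MPa (tensile)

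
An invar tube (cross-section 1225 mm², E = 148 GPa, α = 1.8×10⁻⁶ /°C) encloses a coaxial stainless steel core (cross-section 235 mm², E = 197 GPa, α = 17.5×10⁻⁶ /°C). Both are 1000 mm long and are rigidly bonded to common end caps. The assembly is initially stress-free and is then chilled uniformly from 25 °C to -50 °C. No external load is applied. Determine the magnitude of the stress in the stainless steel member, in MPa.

σ ≈ 185 MPa (tensile)

Equilibrium of a rigid end plate with no external load gives equal and opposite internal forces ±P in the two members. Since α_{stainless steel} > α_{invar}, cooling drives the stainless steel into tension and the invar into compression.
Compatibility of the two members (thermal + elastic change equal): (α₁ − α₂)ΔT = P·[1/(A₁E₁) + 1/(A₂E₂)].
|α₁ − α₂|·ΔT = 15.7×10⁻⁶ × 75 = 0.001177.
1/(A₁E₁) + 1/(A₂E₂) = 1/(1225×148×10³) + 1/(235×197×10³) = 2.712×10⁻⁸ N⁻¹.
So P = 0.001177 / 2.712×10⁻⁸ = 43.42 kN.
σ_{stainless steel} = P/A₂ = 43420/235 = 184.8 MPa, tensile.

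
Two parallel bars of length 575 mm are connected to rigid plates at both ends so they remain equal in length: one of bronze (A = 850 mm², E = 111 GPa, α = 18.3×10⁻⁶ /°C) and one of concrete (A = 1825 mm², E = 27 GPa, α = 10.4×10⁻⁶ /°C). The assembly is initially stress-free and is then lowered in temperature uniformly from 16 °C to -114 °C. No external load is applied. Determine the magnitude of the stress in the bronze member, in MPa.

Equilibrium of a rigid end plate with no external load gives equal and opposite internal forces ±P in the two members. Since α_{bronze} > α_{concrete}, cooling drives the bronze into tension and the concrete into compression.
Setting the final lengths equal and cancelling L: (α₁ − α₂)ΔT = P/(A₁E₁) + P/(A₂E₂).
|α₁ − α₂|·ΔT = 7.9×10⁻⁶ × 130 = 0.001027.
1/(A₁E₁) + 1/(A₂E₂) = 1/(850×111×10³) + 1/(1825×27×10³) = 3.089×10⁻⁸ N⁻¹.
P = 0.001027 / 3.089×10⁻⁸ = 33240 N = 33.24 kN.
σ_{bronze} = P/A₁ = 33240/850 = 39.11 MPa, tensile.

σ ≈ 39.1 MPa (tensile)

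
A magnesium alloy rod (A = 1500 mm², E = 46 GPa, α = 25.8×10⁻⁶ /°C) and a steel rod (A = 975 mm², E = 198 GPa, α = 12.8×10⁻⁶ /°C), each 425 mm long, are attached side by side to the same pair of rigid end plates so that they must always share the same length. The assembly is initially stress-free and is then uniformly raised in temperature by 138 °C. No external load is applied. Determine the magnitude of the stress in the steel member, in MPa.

σ ≈ 93.5 MPa (tensile)

Equilibrium of a rigid end plate with no external load gives equal and opposite internal forces ±P in the two members. Since α_{magnesium alloy} > α_{steel}, heating drives the magnesium alloy into compression and the steel into tension.
Equating the net (thermal + elastic) strains gives |α₁ − α₂|·ΔT = P·[1/(A₁E₁) + 1/(A₂E₂)].
|α₁ − α₂|·ΔT = 13×10⁻⁶ × 138 = 0.001794.
1/(A₁E₁) + 1/(A₂E₂) = 1/(1500×46×10³) + 1/(975×198×10³) = 1.967×10⁻⁸ N⁻¹.
P = 0.001794 / 1.967×10⁻⁸ = 91190 N = 91.19 kN.
σ_{steel} = P/A₂ = 91190/975 = 93.53 MPa, tensile.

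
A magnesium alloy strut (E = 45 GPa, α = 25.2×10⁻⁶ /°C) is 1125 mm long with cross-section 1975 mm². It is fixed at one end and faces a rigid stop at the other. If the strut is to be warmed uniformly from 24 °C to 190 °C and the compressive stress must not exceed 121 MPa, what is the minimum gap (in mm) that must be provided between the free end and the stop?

g ≈ 1.68 mm

Free expansion if unrestrained: δ_free = αΔT L = 25.2×10⁻⁶ × 166 × 1125 = 4.706 mm.
At the allowable stress the elastic shortening the wall may impose is σL/E = 121 × 1125 / (45×10³) = 3.025 mm.
So the gap has to take up the difference, g_min = δ_free − σL/E = 4.706 − 3.025 = 1.681 mm.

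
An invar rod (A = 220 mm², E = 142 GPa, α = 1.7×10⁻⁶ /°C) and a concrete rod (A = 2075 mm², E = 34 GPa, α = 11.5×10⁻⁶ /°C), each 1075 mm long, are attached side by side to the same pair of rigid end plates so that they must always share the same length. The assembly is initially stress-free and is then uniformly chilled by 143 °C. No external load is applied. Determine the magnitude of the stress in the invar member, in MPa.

σ ≈ 138 MPa (compressive)

Both members must finish at the same length. With the larger α, the concrete tends to over-contract; the plates restrain it, putting the concrete in tension and the invar in compression. With no external load the two internal forces are equal and opposite, magnitude P.
Compatibility of the two members (thermal + elastic change equal): (α₁ − α₂)ΔT = P·[1/(A₁E₁) + 1/(A₂E₂)].
|α₁ − α₂|·ΔT = 9.8×10⁻⁶ × 143 = 0.001401.
1/(A₁E₁) + 1/(A₂E₂) = 1/(220×142×10³) + 1/(2075×34×10³) = 4.618×10⁻⁸ N⁻¹.
So P = 0.001401 / 4.618×10⁻⁸ = 30.34 kN.
σ_{invar} = P/A₁ = 30340/220 = 137.9 MPa, compressive.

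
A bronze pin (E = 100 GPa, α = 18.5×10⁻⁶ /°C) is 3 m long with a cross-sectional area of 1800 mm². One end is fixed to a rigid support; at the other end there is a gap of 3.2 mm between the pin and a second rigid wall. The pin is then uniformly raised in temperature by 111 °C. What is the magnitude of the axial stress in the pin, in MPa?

Free thermal elongation = αΔT L = 18.5×10⁻⁶ × 111 × 3000 = 6.16 mm.
The gap closes (δ_free > 3.2 mm) and the wall then resists a further 6.16 − 3.2 = 2.96 mm of expansion.
That suppressed elongation corresponds to σ = E·Δ/L = 100×10³ × 2.96/3000 = 98.68 MPa.

σ ≈ 98.7 MPa (compressive)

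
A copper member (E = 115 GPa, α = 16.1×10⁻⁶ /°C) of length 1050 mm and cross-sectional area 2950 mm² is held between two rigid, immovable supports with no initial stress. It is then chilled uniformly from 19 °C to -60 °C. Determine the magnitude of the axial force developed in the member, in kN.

Full restraint means ε = 0, so the stress is σ = EαΔT = 115×10³ × 16.1×10⁻⁶ × 79 = 146.3 MPa.
P = AEαΔT = 2950 × 115×10³ × 16.1×10⁻⁶ × 79 = 431.5 kN (tensile).

P ≈ 431 kN (tensile)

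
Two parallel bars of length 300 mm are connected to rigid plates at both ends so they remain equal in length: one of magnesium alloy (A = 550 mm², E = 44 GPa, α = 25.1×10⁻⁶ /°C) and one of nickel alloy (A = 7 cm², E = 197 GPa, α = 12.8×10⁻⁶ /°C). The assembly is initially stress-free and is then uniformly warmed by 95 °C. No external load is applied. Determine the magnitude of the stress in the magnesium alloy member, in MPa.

σ ≈ 43.7 MPa (compressive)

The magnesium alloy has the larger α, so on heating it would change length more than the nickel alloy if both were free. The rigid plates force a common final length, so the magnesium alloy is put into compression and the nickel alloy into tension, with equal and opposite forces P (no external load).
Equating the net (thermal + elastic) strains gives |α₁ − α₂|·ΔT = P·[1/(A₁E₁) + 1/(A₂E₂)].
|α₁ − α₂|·ΔT = 12.3×10⁻⁶ × 95 = 0.001169.
1/(A₁E₁) + 1/(A₂E₂) = 1/(550×44×10³) + 1/(700×197×10³) = 4.857×10⁻⁸ N⁻¹.
P = 0.001169 / 4.857×10⁻⁸ = 24060 N = 24.06 kN.
σ_{magnesium alloy} = P/A₁ = 24060/550 = 43.74 MPa, compressive.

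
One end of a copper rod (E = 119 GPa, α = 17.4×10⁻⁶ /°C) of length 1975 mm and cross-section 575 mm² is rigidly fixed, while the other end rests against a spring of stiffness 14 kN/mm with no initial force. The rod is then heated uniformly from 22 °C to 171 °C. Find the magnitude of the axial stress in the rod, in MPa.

σ ≈ 88.8 MPa (compressive)

The unrestrained thermal change is αΔT L = 17.4×10⁻⁶ × 149 × 1975 = 5.12 mm.
With a force P in the spring, the elastic change of the rod is PL/(AE) and that of the spring is P/k; compatibility requires their sum to equal δ_free.
So P = δ_free / [L/(AE) + 1/k] = 5.12 / [ 1975/(575×119×10³) + 1/(14×10³) ].
P = 5.12 / 0.0001003 = 51050 N.
σ = P/A = 51050/575 = 88.79 MPa.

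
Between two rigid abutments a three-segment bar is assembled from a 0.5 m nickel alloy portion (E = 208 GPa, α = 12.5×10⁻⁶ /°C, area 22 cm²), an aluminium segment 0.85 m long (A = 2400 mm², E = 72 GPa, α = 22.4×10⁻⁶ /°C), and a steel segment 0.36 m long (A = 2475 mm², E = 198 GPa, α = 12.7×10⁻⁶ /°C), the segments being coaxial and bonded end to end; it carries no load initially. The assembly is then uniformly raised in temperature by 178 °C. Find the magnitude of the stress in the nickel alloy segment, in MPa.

σ ≈ 358 MPa (compressive)

If the supports were absent, the total length change would be Σ αᵢΔT Lᵢ = 12.5×10⁻⁶×178×500 + 22.4×10⁻⁶×178×850 + 12.7×10⁻⁶×178×360 = 5.315 mm.
The rigid supports impose zero overall length change; the single axial force P common to all segments must satisfy P Σ Lᵢ/(AᵢEᵢ) = δ_free.
Σ Lᵢ/(AᵢEᵢ) = 500/(2200×208×10³) + 850/(2400×72×10³) + 360/(2475×198×10³) = 6.746×10⁻⁶ mm/N.
P = 5.315 / 6.746×10⁻⁶ = 787900 N = 787.9 kN, compressive.
σ_{nickel alloy} = P / A = 787900 / 2200 = 358.1 MPa.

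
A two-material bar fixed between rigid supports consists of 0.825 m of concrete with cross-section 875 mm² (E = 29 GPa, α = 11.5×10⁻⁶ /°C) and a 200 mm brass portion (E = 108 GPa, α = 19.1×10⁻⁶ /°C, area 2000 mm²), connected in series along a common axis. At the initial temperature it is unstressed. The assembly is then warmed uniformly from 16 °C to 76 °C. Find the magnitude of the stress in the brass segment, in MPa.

σ ≈ 11.9 MPa (compressive)

With the walls removed the bar would change length by δ_free = Σ αᵢΔT Lᵢ = 11.5×10⁻⁶×60×825 + 19.1×10⁻⁶×60×200 = 0.7984 mm.
The walls prevent any net length change, so an axial force P (same in every segment) develops. Compatibility: P · Σ Lᵢ/(AᵢEᵢ) = δ_free.
Σ Lᵢ/(AᵢEᵢ) = 825/(875×29×10³) + 200/(2000×108×10³) = 3.344×10⁻⁵ mm/N.
So P = 0.7984 / 3.344×10⁻⁵ = 23.88 kN, compressive.
σ_{brass} = P / A = 23880 / 2000 = 11.94 MPa.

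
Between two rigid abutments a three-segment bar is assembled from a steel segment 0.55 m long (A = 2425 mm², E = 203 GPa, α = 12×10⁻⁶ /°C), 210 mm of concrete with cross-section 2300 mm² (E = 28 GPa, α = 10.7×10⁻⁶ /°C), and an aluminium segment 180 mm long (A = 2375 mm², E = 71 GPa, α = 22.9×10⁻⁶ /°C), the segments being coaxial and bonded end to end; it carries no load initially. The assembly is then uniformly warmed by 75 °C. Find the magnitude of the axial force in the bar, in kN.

P ≈ 179 kN (compressive)

Free thermal expansion of the whole bar: Σ αᵢΔT Lᵢ = 12×10⁻⁶×75×550 + 10.7×10⁻⁶×75×210 + 22.9×10⁻⁶×75×180 = 0.9727 mm.
Since the ends are fixed, an axial force P builds up, equal in every segment, with P · Σ Lᵢ/(AᵢEᵢ) = δ_free.
Σ Lᵢ/(AᵢEᵢ) = 550/(2425×203×10³) + 210/(2300×28×10³) + 180/(2375×71×10³) = 5.446×10⁻⁶ mm/N.
Hence P = δ_free / Σ(L/AE) = 0.9727/5.446×10⁻⁶ = 178.6 kN (compressive).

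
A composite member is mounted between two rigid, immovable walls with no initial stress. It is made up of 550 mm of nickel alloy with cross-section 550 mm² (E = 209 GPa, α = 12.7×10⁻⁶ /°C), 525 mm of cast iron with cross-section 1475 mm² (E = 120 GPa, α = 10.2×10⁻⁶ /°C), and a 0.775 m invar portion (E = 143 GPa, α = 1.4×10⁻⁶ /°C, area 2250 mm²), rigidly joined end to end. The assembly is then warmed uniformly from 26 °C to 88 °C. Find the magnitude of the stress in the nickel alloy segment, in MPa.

With the walls removed the bar would change length by δ_free = Σ αᵢΔT Lᵢ = 12.7×10⁻⁶×62×550 + 10.2×10⁻⁶×62×525 + 1.4×10⁻⁶×62×775 = 0.8323 mm.
The walls prevent any net length change, so an axial force P (same in every segment) develops. Compatibility: P · Σ Lᵢ/(AᵢEᵢ) = δ_free.
Σ Lᵢ/(AᵢEᵢ) = 550/(550×209×10³) + 525/(1475×120×10³) + 775/(2250×143×10³) = 1.016×10⁻⁵ mm/N.
P = 0.8323 / 1.016×10⁻⁵ = 81930 N = 81.93 kN, compressive.
σ_{nickel alloy} = P / A = 81930 / 550 = 149 MPa.

σ ≈ 149 MPa (compressive)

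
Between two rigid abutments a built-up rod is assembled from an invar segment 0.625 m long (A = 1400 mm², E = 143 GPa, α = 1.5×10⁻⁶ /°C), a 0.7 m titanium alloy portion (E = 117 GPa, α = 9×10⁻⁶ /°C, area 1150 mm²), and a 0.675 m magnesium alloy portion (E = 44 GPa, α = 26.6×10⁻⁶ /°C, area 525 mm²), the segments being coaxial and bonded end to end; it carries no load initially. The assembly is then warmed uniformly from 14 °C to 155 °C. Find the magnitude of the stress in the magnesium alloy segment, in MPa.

σ ≈ 180 MPa (compressive)

Free thermal expansion of the whole bar: Σ αᵢΔT Lᵢ = 1.5×10⁻⁶×141×625 + 9×10⁻⁶×141×700 + 26.6×10⁻⁶×141×675 = 3.552 mm.
Since the ends are fixed, an axial force P builds up, equal in every segment, with P · Σ Lᵢ/(AᵢEᵢ) = δ_free.
Σ Lᵢ/(AᵢEᵢ) = 625/(1400×143×10³) + 700/(1150×117×10³) + 675/(525×44×10³) = 3.755×10⁻⁵ mm/N.
Hence P = δ_free / Σ(L/AE) = 3.552/3.755×10⁻⁵ = 94.61 kN (compressive).
σ_{magnesium alloy} = P / A = 94610 / 525 = 180.2 MPa.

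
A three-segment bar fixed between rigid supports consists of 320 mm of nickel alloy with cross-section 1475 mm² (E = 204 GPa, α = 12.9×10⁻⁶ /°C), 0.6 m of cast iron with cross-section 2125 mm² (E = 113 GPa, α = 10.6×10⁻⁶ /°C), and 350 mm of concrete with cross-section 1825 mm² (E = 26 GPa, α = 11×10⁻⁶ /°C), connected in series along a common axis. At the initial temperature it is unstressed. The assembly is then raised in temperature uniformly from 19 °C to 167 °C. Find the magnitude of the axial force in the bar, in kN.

P ≈ 194 kN (compressive)

If the supports were absent, the total length change would be Σ αᵢΔT Lᵢ = 12.9×10⁻⁶×148×320 + 10.6×10⁻⁶×148×600 + 11×10⁻⁶×148×350 = 2.122 mm.
Since the ends are fixed, an axial force P builds up, equal in every segment, with P · Σ Lᵢ/(AᵢEᵢ) = δ_free.
The series flexibility is Σ Lᵢ/(AᵢEᵢ) = 320/(1475×204×10³) + 600/(2125×113×10³) + 350/(1825×26×10³) = 1.094×10⁻⁵ mm/N.
So P = 2.122 / 1.094×10⁻⁵ = 194 kN, compressive.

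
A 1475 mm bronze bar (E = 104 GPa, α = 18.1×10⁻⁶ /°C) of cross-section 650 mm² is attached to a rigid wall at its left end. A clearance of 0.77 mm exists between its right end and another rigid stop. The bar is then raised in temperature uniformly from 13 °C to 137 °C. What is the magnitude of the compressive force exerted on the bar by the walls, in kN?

P ≈ 116 kN

Free thermal elongation = αΔT L = 18.1×10⁻⁶ × 124 × 1475 = 3.31 mm.
The gap closes (δ_free > 0.77 mm) and the wall then resists a further 3.31 − 0.77 = 2.54 mm of expansion.
So σ = E(δ_free − g)/L = 104×10³ × 2.54/1475 = 179.1 MPa.
Force on the wall = σA = 179.1 × 650 mm² = 116.4 kN.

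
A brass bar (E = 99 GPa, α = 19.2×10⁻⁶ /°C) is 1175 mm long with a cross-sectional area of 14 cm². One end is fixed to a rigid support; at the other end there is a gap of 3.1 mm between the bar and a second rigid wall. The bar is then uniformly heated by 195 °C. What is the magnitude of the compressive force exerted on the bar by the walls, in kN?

Free thermal elongation = αΔT L = 19.2×10⁻⁶ × 195 × 1175 = 4.399 mm.
This exceeds the 3.1 mm gap, so the wall pushes back. The portion of expansion that must be recovered elastically is δ_free − gap = 4.399 − 3.1 = 1.299 mm.
Compatibility: PL/(AE) = 1.299 mm, so σ = P/A = E × (1.299/1175) = 109.5 MPa.
Force on the wall = σA = 109.5 × 1400 mm² = 153.3 kN.

P ≈ 153 kN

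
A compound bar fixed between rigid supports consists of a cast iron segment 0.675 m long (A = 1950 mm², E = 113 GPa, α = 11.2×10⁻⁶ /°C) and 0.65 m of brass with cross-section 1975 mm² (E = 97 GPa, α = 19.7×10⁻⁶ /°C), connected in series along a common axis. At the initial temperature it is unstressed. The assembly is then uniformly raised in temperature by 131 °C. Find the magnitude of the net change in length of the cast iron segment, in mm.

|ΔL| ≈ 0.275 mm

If the supports were absent, the total length change would be Σ αᵢΔT Lᵢ = 11.2×10⁻⁶×131×675 + 19.7×10⁻⁶×131×650 = 2.668 mm.
The rigid supports impose zero overall length change; the single axial force P common to all segments must satisfy P Σ Lᵢ/(AᵢEᵢ) = δ_free.
Σ Lᵢ/(AᵢEᵢ) = 675/(1950×113×10³) + 650/(1975×97×10³) = 6.456×10⁻⁶ mm/N.
So P = 2.668 / 6.456×10⁻⁶ = 413.2 kN, compressive.
For the cast iron segment, free thermal change = 11.2×10⁻⁶×131×675 = 0.9904 mm and elastic change from P = 413200×675/(1950×113×10³) = 1.266 mm; these oppose, so the net change is 0.275 mm (segment shortens).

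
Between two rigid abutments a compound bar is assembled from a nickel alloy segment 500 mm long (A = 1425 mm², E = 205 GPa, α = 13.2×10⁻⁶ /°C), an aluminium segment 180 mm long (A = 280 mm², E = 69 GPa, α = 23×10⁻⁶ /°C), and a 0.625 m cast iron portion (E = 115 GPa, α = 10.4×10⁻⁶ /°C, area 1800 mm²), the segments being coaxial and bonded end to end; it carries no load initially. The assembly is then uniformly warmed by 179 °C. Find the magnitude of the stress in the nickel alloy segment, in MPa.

σ ≈ 154 MPa (compressive)

With the walls removed the bar would change length by δ_free = Σ αᵢΔT Lᵢ = 13.2×10⁻⁶×179×500 + 23×10⁻⁶×179×180 + 10.4×10⁻⁶×179×625 = 3.086 mm.
The rigid supports impose zero overall length change; the single axial force P common to all segments must satisfy P Σ Lᵢ/(AᵢEᵢ) = δ_free.
The series flexibility is Σ Lᵢ/(AᵢEᵢ) = 500/(1425×205×10³) + 180/(280×69×10³) + 625/(1800×115×10³) = 1.405×10⁻⁵ mm/N.
Hence P = δ_free / Σ(L/AE) = 3.086/1.405×10⁻⁵ = 219.7 kN (compressive).
σ_{nickel alloy} = P / A = 219700 / 1425 = 154.2 MPa.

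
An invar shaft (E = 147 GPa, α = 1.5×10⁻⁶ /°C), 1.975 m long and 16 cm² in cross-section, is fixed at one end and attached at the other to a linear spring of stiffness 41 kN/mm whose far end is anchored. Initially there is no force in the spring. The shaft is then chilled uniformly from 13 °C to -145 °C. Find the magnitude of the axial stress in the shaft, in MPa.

Free thermal contraction: δ_free = αΔT L = 1.5×10⁻⁶ × 158 × 1975 = 0.4681 mm.
Let P be the tensile force in the spring. The shaft extends elastically by PL/(AE) and the spring stretches by P/k; together these equal δ_free.
P [ L/(AE) + 1/k ] = δ_free → P [ 1975/(1600×147×10³) + 1/(41×10³) ] = 0.4681.
P = 0.4681 / 3.279×10⁻⁵ = 14280 N.
σ = P/A = 14280/1600 = 8.923 MPa.

σ ≈ 8.92 MPa (tensile)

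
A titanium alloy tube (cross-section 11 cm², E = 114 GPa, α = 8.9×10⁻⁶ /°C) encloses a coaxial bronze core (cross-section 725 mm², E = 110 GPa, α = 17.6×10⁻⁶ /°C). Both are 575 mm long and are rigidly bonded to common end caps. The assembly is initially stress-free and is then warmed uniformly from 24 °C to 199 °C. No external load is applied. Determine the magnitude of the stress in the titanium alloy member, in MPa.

Equilibrium of a rigid end plate with no external load gives equal and opposite internal forces ±P in the two members. Since α_{bronze} > α_{titanium alloy}, heating drives the bronze into compression and the titanium alloy into tension.
Setting the final lengths equal and cancelling L: (α₁ − α₂)ΔT = P/(A₁E₁) + P/(A₂E₂).
|α₁ − α₂|·ΔT = 8.7×10⁻⁶ × 175 = 0.001523.
1/(A₁E₁) + 1/(A₂E₂) = 1/(1100×114×10³) + 1/(725×110×10³) = 2.051×10⁻⁸ N⁻¹.
P = 0.001523 / 2.051×10⁻⁸ = 74220 N = 74.22 kN.
σ_{titanium alloy} = P/A₁ = 74220/1100 = 67.47 MPa, tensile.

σ ≈ 67.5 MPa (tensile)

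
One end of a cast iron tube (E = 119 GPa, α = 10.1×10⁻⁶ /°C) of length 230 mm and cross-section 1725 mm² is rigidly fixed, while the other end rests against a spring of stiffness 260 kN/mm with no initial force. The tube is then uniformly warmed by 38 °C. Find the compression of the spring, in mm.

The unrestrained thermal change is αΔT L = 10.1×10⁻⁶ × 38 × 230 = 0.08827 mm.
With a force P in the spring, the elastic change of the tube is PL/(AE) and that of the spring is P/k; compatibility requires their sum to equal δ_free.
So P = δ_free / [L/(AE) + 1/k] = 0.08827 / [ 230/(1725×119×10³) + 1/(260×10³) ].
P = 0.08827 / 4.967×10⁻⁶ = 17770 N.
Spring compression = P/k = 17770/(260×10³) = 0.06836 mm.

δ ≈ 0.0684 mm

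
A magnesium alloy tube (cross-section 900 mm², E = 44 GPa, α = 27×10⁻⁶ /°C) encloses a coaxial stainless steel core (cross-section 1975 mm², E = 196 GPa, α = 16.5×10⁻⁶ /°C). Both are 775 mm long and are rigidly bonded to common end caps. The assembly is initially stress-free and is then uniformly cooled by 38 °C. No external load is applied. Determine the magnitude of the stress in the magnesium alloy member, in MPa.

The magnesium alloy has the larger α, so on cooling it would change length more than the stainless steel if both were free. The rigid plates force a common final length, so the magnesium alloy is put into tension and the stainless steel into compression, with equal and opposite forces P (no external load).
Setting the final lengths equal and cancelling L: (α₁ − α₂)ΔT = P/(A₁E₁) + P/(A₂E₂).
|α₁ − α₂|·ΔT = 10.5×10⁻⁶ × 38 = 0.000399.
1/(A₁E₁) + 1/(A₂E₂) = 1/(900×44×10³) + 1/(1975×196×10³) = 2.784×10⁻⁸ N⁻¹.
P = 0.000399 / 2.784×10⁻⁸ = 14330 N = 14.33 kN.
σ_{magnesium alloy} = P/A₁ = 14330/900 = 15.93 MPa, tensile.

σ ≈ 15.9 MPa (tensile)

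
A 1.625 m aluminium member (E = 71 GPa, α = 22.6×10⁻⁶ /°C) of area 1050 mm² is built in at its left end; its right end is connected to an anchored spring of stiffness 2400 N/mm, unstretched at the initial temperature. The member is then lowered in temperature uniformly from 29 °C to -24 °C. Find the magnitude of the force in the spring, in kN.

The unrestrained thermal change is αΔT L = 22.6×10⁻⁶ × 53 × 1625 = 1.946 mm.
Let P be the tensile force in the spring. The member extends elastically by PL/(AE) and the spring stretches by P/k; together these equal δ_free.
So P = δ_free / [L/(AE) + 1/k] = 1.946 / [ 1625/(1050×71×10³) + 1/(2400) ].
P = 1.946 / 0.0004385 = 4439 N.

P ≈ 4.44 kN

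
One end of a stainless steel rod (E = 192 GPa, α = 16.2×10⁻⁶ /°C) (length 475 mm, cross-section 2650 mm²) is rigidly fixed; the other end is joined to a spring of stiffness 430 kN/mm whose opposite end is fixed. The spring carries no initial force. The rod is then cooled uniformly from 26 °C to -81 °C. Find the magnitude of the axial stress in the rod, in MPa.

Free thermal contraction: δ_free = αΔT L = 16.2×10⁻⁶ × 107 × 475 = 0.8234 mm.
Let P be the tensile force in the spring. The rod extends elastically by PL/(AE) and the spring stretches by P/k; together these equal δ_free.
So P = δ_free / [L/(AE) + 1/k] = 0.8234 / [ 475/(2650×192×10³) + 1/(430×10³) ].
P = 0.8234 / 3.259×10⁻⁶ = 252600 N.
σ = P/A = 252600/2650 = 95.33 MPa.

σ ≈ 95.3 MPa (tensile)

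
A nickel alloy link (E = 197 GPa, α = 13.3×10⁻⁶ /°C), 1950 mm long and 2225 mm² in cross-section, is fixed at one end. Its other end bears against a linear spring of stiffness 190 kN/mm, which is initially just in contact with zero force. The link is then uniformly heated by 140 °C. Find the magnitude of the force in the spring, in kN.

P ≈ 374 kN

If the spring were absent the link would lengthen by αΔT L = 13.3×10⁻⁶ × 140 × 1950 = 3.631 mm.
Let P be the compressive force at the spring. The link shortens elastically by PL/(AE) and the spring compresses by P/k; together these equal δ_free.
P [ L/(AE) + 1/k ] = δ_free → P [ 1950/(2225×197×10³) + 1/(190×10³) ] = 3.631.
P = 3.631 / 9.712×10⁻⁶ = 373900 N.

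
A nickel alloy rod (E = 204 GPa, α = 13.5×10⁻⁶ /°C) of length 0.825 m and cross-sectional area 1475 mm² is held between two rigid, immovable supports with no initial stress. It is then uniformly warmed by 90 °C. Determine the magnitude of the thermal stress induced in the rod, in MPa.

Because both ends are immovable the net strain is zero, and the suppressed thermal strain is αΔT = 13.5×10⁻⁶ × 90 = 1215×10⁻⁶.
σ = EαΔT = 204×10³ × 13.5×10⁻⁶ × 90 = 247.9 MPa (compressive; the rod is trying to expand).

σ ≈ 248 MPa (compressive)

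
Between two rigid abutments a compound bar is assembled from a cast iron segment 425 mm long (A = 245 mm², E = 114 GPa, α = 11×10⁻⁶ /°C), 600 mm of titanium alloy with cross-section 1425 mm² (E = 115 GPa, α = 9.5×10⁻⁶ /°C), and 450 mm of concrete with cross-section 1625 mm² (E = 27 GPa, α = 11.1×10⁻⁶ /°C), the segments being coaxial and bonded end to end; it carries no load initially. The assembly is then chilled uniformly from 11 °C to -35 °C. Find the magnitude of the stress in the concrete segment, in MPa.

Free thermal contraction of the whole bar: Σ αᵢΔT Lᵢ = 11×10⁻⁶×46×425 + 9.5×10⁻⁶×46×600 + 11.1×10⁻⁶×46×450 = 0.707 mm.
Since the ends are fixed, an axial force P builds up, equal in every segment, with P · Σ Lᵢ/(AᵢEᵢ) = δ_free.
Σ Lᵢ/(AᵢEᵢ) = 425/(245×114×10³) + 600/(1425×115×10³) + 450/(1625×27×10³) = 2.913×10⁻⁵ mm/N.
P = 0.707 / 2.913×10⁻⁵ = 24270 N = 24.27 kN, tensile.
σ_{concrete} = P / A = 24270 / 1625 = 14.93 MPa.

σ ≈ 14.9 MPa (tensile)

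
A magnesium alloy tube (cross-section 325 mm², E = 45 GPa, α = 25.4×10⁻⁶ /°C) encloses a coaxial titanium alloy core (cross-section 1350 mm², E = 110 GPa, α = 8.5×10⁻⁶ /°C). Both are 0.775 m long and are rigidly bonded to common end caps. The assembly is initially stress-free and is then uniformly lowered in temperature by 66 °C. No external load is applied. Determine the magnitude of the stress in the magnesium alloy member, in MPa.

σ ≈ 45.7 MPa (tensile)

Both members must finish at the same length. With the larger α, the magnesium alloy tends to over-contract; the plates restrain it, putting the magnesium alloy in tension and the titanium alloy in compression. With no external load the two internal forces are equal and opposite, magnitude P.
Setting the final lengths equal and cancelling L: (α₁ − α₂)ΔT = P/(A₁E₁) + P/(A₂E₂).
|α₁ − α₂|·ΔT = 16.9×10⁻⁶ × 66 = 0.001115.
1/(A₁E₁) + 1/(A₂E₂) = 1/(325×45×10³) + 1/(1350×110×10³) = 7.511×10⁻⁸ N⁻¹.
So P = 0.001115 / 7.511×10⁻⁸ = 14.85 kN.
σ_{magnesium alloy} = P/A₁ = 14850/325 = 45.69 MPa, tensile.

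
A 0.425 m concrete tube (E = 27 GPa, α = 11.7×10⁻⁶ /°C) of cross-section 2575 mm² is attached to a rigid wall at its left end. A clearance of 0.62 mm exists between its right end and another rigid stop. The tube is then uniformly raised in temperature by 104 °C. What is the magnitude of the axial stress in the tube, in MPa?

If the wall were absent the tube would grow by αΔT L = 11.7×10⁻⁶ × 104 × 425 = 0.5171 mm.
Since δ_free = 0.517 mm is less than the 0.62 mm gap, the tube never touches the wall. No axial force develops.

σ ≈ 0 MPa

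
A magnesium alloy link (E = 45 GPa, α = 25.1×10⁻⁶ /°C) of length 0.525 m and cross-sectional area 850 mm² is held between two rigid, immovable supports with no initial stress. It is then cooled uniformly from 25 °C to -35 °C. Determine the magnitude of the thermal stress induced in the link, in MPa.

The supports are rigid, so the total axial strain is zero. The restrained thermal strain is ε = αΔT = 25.1×10⁻⁶ × 60 = 1506×10⁻⁶.
Hence σ = E·αΔT = 45×10³ × 1506×10⁻⁶ = 67.77 MPa, tensile.

σ ≈ 67.8 MPa (tensile)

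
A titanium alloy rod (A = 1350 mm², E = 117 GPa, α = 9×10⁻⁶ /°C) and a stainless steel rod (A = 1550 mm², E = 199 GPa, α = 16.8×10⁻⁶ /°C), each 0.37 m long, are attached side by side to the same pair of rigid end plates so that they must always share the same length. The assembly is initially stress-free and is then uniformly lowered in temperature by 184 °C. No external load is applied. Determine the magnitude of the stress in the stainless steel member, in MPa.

Both members must finish at the same length. With the larger α, the stainless steel tends to over-contract; the plates restrain it, putting the stainless steel in tension and the titanium alloy in compression. With no external load the two internal forces are equal and opposite, magnitude P.
Compatibility of the two members (thermal + elastic change equal): (α₁ − α₂)ΔT = P·[1/(A₁E₁) + 1/(A₂E₂)].
|α₁ − α₂|·ΔT = 7.8×10⁻⁶ × 184 = 0.001435.
1/(A₁E₁) + 1/(A₂E₂) = 1/(1350×117×10³) + 1/(1550×199×10³) = 9.573×10⁻⁹ N⁻¹.
So P = 0.001435 / 9.573×10⁻⁹ = 149.9 kN.
σ_{stainless steel} = P/A₂ = 149900/1550 = 96.72 MPa, tensile.

σ ≈ 96.7 MPa (tensile)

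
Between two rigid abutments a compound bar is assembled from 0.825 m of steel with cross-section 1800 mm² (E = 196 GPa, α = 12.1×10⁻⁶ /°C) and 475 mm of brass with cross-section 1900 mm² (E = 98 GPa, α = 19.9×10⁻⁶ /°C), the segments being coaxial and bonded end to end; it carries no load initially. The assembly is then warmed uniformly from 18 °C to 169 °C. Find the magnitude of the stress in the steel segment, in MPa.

σ ≈ 333 MPa (compressive)

If the supports were absent, the total length change would be Σ αᵢΔT Lᵢ = 12.1×10⁻⁶×151×825 + 19.9×10⁻⁶×151×475 = 2.935 mm.
The walls prevent any net length change, so an axial force P (same in every segment) develops. Compatibility: P · Σ Lᵢ/(AᵢEᵢ) = δ_free.
The series flexibility is Σ Lᵢ/(AᵢEᵢ) = 825/(1800×196×10³) + 475/(1900×98×10³) = 4.889×10⁻⁶ mm/N.
Hence P = δ_free / Σ(L/AE) = 2.935/4.889×10⁻⁶ = 600.2 kN (compressive).
σ_{steel} = P / A = 600200 / 1800 = 333.4 MPa.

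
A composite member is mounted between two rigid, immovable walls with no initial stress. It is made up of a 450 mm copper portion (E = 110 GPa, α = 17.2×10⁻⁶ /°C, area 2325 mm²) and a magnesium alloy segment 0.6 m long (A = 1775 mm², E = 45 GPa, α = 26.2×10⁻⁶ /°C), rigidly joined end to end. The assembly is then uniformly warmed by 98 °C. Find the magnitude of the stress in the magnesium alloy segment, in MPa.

σ ≈ 140 MPa (compressive)

With the walls removed the bar would change length by δ_free = Σ αᵢΔT Lᵢ = 17.2×10⁻⁶×98×450 + 26.2×10⁻⁶×98×600 = 2.299 mm.
Since the ends are fixed, an axial force P builds up, equal in every segment, with P · Σ Lᵢ/(AᵢEᵢ) = δ_free.
Σ Lᵢ/(AᵢEᵢ) = 450/(2325×110×10³) + 600/(1775×45×10³) = 9.271×10⁻⁶ mm/N.
P = 2.299 / 9.271×10⁻⁶ = 248000 N = 248 kN, compressive.
σ_{magnesium alloy} = P / A = 248000 / 1775 = 139.7 MPa.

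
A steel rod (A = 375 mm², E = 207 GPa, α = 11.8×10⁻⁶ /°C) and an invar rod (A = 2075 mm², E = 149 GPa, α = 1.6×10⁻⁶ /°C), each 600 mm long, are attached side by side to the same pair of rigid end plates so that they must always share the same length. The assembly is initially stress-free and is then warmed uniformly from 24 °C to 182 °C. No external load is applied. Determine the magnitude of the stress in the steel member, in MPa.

σ ≈ 267 MPa (compressive)

The steel has the larger α, so on heating it would change length more than the invar if both were free. The rigid plates force a common final length, so the steel is put into compression and the invar into tension, with equal and opposite forces P (no external load).
Setting the final lengths equal and cancelling L: (α₁ − α₂)ΔT = P/(A₁E₁) + P/(A₂E₂).
|α₁ − α₂|·ΔT = 10.2×10⁻⁶ × 158 = 0.001612.
1/(A₁E₁) + 1/(A₂E₂) = 1/(375×207×10³) + 1/(2075×149×10³) = 1.612×10⁻⁸ N⁻¹.
P = 0.001612 / 1.612×10⁻⁸ = 99990 N = 99.99 kN.
σ_{steel} = P/A₁ = 99990/375 = 266.7 MPa, compressive.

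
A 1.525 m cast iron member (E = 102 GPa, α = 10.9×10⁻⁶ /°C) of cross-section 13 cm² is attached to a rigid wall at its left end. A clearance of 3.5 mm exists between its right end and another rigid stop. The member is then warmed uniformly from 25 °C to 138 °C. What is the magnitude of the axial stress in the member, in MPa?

If the wall were absent the member would grow by αΔT L = 10.9×10⁻⁶ × 113 × 1525 = 1.878 mm.
This is smaller than the 3.5 mm clearance, so the member expands freely without reaching the stop — the stress is zero.

σ ≈ 0 MPa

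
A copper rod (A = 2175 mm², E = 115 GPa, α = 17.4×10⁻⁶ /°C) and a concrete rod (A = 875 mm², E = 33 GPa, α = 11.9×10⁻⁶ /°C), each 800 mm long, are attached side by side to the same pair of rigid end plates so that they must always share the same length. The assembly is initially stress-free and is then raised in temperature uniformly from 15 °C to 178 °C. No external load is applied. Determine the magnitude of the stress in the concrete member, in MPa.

σ ≈ 26.5 MPa (tensile)

Both members must finish at the same length. With the larger α, the copper tends to over-expand; the plates restrain it, putting the copper in compression and the concrete in tension. With no external load the two internal forces are equal and opposite, magnitude P.
Compatibility of the two members (thermal + elastic change equal): (α₁ − α₂)ΔT = P·[1/(A₁E₁) + 1/(A₂E₂)].
|α₁ − α₂|·ΔT = 5.5×10⁻⁶ × 163 = 0.0008965.
1/(A₁E₁) + 1/(A₂E₂) = 1/(2175×115×10³) + 1/(875×33×10³) = 3.863×10⁻⁸ N⁻¹.
P = 0.0008965 / 3.863×10⁻⁸ = 23210 N = 23.21 kN.
σ_{concrete} = P/A₂ = 23210/875 = 26.52 MPa, tensile.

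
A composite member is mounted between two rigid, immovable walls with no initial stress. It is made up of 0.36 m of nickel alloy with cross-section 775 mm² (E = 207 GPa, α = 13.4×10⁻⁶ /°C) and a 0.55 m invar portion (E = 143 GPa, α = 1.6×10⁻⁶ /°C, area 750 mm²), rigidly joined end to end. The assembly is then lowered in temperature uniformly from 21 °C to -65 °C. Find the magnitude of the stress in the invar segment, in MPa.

With the walls removed the bar would change length by δ_free = Σ αᵢΔT Lᵢ = 13.4×10⁻⁶×86×360 + 1.6×10⁻⁶×86×550 = 0.4905 mm.
Since the ends are fixed, an axial force P builds up, equal in every segment, with P · Σ Lᵢ/(AᵢEᵢ) = δ_free.
Σ Lᵢ/(AᵢEᵢ) = 360/(775×207×10³) + 550/(750×143×10³) = 7.372×10⁻⁶ mm/N.
P = 0.4905 / 7.372×10⁻⁶ = 66540 N = 66.54 kN, tensile.
σ_{invar} = P / A = 66540 / 750 = 88.72 MPa.

σ ≈ 88.7 MPa (tensile)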